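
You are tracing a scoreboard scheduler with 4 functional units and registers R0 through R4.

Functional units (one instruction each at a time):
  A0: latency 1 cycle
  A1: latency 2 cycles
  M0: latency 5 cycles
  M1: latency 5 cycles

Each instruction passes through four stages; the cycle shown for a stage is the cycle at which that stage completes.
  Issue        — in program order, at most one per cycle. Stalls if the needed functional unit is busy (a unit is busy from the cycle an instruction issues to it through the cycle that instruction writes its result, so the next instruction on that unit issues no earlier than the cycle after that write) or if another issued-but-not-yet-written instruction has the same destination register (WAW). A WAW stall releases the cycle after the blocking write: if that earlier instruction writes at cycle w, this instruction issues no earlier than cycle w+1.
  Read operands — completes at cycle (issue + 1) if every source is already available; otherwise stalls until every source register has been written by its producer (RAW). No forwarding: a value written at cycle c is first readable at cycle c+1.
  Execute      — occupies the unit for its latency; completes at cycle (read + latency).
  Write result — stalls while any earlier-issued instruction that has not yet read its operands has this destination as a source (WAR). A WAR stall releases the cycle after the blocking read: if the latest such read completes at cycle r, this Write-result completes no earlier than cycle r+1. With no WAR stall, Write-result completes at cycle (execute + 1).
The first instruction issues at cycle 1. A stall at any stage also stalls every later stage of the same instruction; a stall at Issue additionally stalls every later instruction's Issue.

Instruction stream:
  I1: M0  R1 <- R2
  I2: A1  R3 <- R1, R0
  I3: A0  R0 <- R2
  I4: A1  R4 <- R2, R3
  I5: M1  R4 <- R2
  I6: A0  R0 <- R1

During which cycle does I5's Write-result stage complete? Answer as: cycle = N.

I1  is:1  ro:2  ex:7  wr:8
I2  is:2  ro:9  ex:11  wr:12  — RAW R1: wait I1 write@8
I3  is:3  ro:4  ex:5  wr:10  — WAR R0: wait I2 read@9
I4  is:13  ro:14  ex:16  wr:17  — struct: A1 busy until I2 writes@12
I5  is:18  ro:19  ex:24  wr:25  — WAW R4: wait I4 write@17
I6  is:19  ro:20  ex:21  wr:22

cycle = 25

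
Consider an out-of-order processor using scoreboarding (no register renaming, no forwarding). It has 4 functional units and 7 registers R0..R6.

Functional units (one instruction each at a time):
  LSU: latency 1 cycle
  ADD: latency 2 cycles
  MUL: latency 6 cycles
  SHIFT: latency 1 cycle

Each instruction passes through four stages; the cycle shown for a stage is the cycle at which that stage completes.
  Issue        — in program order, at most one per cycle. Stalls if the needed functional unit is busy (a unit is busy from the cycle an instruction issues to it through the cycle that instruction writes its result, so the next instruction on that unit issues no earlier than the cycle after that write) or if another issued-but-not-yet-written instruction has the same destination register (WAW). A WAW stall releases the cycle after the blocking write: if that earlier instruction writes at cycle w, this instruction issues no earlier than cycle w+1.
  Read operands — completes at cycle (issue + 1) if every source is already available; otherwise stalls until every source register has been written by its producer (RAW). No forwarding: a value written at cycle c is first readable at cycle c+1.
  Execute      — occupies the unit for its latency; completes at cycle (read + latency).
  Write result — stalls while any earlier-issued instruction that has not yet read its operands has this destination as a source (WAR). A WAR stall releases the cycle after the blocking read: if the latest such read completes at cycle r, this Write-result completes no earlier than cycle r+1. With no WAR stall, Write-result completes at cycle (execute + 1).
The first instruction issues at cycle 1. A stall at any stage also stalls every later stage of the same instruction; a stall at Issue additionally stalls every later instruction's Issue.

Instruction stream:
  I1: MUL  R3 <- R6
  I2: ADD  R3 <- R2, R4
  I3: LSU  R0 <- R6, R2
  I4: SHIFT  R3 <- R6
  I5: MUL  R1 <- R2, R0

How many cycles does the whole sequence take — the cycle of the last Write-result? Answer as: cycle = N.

cycle = 24

I1: IS=1 RO=2 EX=8 WR=9
I2: IS=10 RO=11 EX=13 WR=14  [WAW R3: wait I1 write@9]
I3: IS=11 RO=12 EX=13 WR=14
I4: IS=15 RO=16 EX=17 WR=18  [WAW R3: wait I2 write@14]
I5: IS=16 RO=17 EX=23 WR=24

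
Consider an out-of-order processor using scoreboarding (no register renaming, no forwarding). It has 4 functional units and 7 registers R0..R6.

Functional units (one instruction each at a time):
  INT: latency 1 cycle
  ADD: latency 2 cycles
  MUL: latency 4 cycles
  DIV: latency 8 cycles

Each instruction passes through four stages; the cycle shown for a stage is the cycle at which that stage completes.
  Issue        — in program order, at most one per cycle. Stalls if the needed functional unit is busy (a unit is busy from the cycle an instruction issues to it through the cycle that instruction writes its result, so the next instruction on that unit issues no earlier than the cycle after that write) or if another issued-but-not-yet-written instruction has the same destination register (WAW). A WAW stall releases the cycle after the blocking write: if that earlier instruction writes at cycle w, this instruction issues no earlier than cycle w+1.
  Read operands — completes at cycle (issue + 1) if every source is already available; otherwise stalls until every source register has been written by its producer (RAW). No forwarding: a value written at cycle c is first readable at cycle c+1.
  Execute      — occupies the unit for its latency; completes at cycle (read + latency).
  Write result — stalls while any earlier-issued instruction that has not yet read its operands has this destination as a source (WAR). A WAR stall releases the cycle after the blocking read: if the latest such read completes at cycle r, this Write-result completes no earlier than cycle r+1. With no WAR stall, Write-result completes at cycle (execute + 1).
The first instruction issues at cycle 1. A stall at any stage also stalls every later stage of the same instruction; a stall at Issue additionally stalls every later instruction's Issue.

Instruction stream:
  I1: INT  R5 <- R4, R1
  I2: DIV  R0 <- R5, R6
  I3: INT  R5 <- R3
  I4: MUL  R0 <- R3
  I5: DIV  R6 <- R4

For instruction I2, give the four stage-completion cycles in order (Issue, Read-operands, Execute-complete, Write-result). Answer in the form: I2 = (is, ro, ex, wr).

I2 = (2, 5, 13, 14)

I1 -> (1, 2, 3, 4)
I2 -> (2, 5, 13, 14)  // RAW R5: wait I1 write@4
I3 -> (5, 6, 7, 8)  // struct: INT busy until I1 writes@4
I4 -> (15, 16, 20, 21)  // WAW R0: wait I2 write@14
I5 -> (16, 17, 25, 26)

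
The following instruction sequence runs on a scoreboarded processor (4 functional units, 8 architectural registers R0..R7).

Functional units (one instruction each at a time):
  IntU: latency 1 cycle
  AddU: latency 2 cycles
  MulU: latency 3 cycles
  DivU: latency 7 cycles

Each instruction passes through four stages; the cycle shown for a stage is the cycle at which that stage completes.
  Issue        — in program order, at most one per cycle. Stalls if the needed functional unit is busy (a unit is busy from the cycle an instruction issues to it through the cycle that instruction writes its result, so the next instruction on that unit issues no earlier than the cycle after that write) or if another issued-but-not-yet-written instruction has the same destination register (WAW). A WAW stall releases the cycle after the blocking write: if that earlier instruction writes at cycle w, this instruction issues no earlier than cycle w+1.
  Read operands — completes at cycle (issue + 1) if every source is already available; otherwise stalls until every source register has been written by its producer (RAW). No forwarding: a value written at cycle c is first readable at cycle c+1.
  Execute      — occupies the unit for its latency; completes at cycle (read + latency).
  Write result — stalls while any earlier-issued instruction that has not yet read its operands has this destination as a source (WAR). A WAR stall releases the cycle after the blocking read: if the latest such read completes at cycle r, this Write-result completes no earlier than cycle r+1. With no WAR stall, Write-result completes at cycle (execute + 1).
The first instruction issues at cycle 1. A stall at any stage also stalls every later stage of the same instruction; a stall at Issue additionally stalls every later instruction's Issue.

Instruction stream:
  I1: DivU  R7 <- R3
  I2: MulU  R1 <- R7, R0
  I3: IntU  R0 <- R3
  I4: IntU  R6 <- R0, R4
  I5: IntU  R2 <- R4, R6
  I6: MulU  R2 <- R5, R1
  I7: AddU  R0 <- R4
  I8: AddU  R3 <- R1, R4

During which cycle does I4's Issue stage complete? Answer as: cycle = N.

cycle = 13

[1] I1→DivU
[2] I1 RO, I2→MulU
[3] I3→IntU
[4] I3 RO
[5] I3 EX
[9] I1 EX
[10] I1 WR R7
[11] I2 RO
[12] I3 WR R0
[13] I4→IntU
[14] I2 EX, I4 RO
[15] I2 WR R1, I4 EX
[16] I4 WR R6
[17] I5→IntU
[18] I5 RO
[19] I5 EX
[20] I5 WR R2
[21] I6→MulU
[22] I6 RO, I7→AddU
[23] I7 RO
[25] I6 EX, I7 EX
[26] I6 WR R2, I7 WR R0
[27] I8→AddU
[28] I8 RO
[30] I8 EX
[31] I8 WR R3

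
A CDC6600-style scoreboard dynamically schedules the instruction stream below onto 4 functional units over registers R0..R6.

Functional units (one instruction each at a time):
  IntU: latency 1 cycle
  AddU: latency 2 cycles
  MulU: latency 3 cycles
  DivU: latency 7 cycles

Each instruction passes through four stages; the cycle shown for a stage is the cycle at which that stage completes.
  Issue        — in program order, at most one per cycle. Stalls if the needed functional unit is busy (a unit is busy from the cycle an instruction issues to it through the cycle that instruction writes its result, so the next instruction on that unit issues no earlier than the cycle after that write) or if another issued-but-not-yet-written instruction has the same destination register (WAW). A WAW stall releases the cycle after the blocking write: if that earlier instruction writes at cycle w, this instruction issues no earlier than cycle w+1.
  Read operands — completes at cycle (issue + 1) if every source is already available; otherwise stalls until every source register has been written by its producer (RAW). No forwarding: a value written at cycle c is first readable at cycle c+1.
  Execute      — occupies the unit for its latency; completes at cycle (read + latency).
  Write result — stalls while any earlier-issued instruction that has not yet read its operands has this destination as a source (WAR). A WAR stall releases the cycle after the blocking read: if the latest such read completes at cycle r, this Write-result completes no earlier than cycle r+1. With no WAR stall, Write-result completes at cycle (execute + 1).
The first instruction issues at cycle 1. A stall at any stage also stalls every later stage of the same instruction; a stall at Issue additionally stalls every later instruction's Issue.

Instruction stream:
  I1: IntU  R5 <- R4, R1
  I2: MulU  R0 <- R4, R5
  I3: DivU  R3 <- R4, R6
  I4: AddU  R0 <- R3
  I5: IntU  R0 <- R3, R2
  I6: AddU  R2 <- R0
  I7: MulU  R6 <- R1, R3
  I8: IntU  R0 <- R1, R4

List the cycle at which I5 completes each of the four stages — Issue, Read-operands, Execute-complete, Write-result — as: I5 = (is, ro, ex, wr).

[I1] 1/2/3/4
[I2] 2/5/8/9  (RAW R5: wait I1 write@4)
[I3] 3/4/11/12
[I4] 10/13/15/16  (WAW R0: wait I2 write@9; RAW R3: wait I3 write@12)
[I5] 17/18/19/20  (WAW R0: wait I4 write@16)
[I6] 18/21/23/24  (RAW R0: wait I5 write@20)
[I7] 19/20/23/24
[I8] 21/22/23/24  (struct: IntU busy until I5 writes@20)

I5 = (17, 18, 19, 20)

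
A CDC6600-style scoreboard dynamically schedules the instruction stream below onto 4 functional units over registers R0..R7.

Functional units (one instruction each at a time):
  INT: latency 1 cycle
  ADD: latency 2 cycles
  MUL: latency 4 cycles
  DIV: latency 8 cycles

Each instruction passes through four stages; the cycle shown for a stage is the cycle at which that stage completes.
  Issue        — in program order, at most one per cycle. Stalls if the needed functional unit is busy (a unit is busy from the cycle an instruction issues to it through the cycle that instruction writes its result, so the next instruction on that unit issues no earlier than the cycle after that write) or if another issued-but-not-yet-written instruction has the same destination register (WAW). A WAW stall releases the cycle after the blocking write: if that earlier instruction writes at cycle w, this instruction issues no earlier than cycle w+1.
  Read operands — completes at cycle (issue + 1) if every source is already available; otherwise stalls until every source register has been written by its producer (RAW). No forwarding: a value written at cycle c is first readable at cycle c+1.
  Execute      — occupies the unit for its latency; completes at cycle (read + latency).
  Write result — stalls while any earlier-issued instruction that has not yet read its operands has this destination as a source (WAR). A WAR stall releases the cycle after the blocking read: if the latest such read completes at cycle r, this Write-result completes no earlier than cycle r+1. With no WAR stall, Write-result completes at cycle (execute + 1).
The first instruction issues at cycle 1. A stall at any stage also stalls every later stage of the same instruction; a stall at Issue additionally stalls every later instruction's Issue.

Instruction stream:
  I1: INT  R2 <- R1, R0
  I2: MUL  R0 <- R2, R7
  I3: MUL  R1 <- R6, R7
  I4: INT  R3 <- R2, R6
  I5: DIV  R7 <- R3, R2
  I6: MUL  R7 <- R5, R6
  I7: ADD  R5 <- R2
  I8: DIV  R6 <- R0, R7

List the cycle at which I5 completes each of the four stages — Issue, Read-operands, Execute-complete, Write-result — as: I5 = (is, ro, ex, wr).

I5 = (13, 16, 24, 25)

I1 -> (1, 2, 3, 4)
I2 -> (2, 5, 9, 10)  // RAW R2: wait I1 write@4
I3 -> (11, 12, 16, 17)  // struct: MUL busy until I2 writes@10
I4 -> (12, 13, 14, 15)
I5 -> (13, 16, 24, 25)  // RAW R3: wait I4 write@15
I6 -> (26, 27, 31, 32)  // WAW R7: wait I5 write@25
I7 -> (27, 28, 30, 31)
I8 -> (28, 33, 41, 42)  // RAW R7: wait I6 write@32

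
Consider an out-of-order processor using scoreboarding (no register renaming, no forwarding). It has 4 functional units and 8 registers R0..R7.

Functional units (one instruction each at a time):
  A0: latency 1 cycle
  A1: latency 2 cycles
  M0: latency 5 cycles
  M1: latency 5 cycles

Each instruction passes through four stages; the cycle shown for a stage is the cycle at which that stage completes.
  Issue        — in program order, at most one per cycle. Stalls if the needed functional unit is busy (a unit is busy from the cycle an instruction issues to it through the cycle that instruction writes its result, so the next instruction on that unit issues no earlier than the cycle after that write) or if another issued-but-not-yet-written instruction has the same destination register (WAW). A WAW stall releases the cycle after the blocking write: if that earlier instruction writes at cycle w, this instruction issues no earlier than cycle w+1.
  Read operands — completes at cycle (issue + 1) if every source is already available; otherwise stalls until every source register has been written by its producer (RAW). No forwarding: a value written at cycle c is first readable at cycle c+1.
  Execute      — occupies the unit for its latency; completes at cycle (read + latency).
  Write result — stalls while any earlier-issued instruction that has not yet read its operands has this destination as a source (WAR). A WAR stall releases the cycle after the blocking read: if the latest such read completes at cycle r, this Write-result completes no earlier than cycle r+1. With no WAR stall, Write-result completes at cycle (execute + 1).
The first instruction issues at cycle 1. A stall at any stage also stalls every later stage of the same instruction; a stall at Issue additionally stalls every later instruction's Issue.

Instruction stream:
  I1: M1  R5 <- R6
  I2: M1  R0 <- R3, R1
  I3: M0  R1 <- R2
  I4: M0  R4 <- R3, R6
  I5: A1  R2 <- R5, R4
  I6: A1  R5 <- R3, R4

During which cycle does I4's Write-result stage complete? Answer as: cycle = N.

cycle = 25

  I1 | 1 | 2 | 7 | 8
  I2 | 9 | 10 | 15 | 16   struct: M1 busy until I1 writes@8
  I3 | 10 | 11 | 16 | 17
  I4 | 18 | 19 | 24 | 25   struct: M0 busy until I3 writes@17
  I5 | 19 | 26 | 28 | 29   RAW R4: wait I4 write@25
  I6 | 30 | 31 | 33 | 34   struct: A1 busy until I5 writes@29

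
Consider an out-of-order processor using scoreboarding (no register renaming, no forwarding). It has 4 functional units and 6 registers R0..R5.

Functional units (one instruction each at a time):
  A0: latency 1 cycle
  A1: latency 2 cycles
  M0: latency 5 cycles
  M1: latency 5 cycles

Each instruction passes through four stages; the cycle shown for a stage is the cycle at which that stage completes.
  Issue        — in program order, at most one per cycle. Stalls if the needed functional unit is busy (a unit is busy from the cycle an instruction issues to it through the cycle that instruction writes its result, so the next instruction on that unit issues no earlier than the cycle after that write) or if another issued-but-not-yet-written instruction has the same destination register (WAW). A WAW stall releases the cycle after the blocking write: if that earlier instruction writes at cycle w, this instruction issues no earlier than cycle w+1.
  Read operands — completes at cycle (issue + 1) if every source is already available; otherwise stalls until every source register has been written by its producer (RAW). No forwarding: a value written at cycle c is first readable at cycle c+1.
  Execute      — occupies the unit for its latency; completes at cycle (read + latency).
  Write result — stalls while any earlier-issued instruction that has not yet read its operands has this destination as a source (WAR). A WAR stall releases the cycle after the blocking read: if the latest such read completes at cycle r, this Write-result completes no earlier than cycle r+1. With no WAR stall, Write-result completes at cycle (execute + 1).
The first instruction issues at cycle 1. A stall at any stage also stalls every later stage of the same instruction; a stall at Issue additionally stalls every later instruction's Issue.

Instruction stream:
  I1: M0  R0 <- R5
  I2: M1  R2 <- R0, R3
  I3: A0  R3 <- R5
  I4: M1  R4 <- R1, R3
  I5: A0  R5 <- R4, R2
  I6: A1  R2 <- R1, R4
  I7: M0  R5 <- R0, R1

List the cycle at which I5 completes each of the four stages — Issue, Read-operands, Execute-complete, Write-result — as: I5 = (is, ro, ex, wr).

  I1 | 1 | 2 | 7 | 8
  I2 | 2 | 9 | 14 | 15   RAW R0: wait I1 write@8
  I3 | 3 | 4 | 5 | 10   WAR R3: wait I2 read@9
  I4 | 16 | 17 | 22 | 23   struct: M1 busy until I2 writes@15
  I5 | 17 | 24 | 25 | 26   RAW R4: wait I4 write@23
  I6 | 18 | 24 | 26 | 27   RAW R4: wait I4 write@23
  I7 | 27 | 28 | 33 | 34   WAW R5: wait I5 write@26

I5 = (17, 24, 25, 26)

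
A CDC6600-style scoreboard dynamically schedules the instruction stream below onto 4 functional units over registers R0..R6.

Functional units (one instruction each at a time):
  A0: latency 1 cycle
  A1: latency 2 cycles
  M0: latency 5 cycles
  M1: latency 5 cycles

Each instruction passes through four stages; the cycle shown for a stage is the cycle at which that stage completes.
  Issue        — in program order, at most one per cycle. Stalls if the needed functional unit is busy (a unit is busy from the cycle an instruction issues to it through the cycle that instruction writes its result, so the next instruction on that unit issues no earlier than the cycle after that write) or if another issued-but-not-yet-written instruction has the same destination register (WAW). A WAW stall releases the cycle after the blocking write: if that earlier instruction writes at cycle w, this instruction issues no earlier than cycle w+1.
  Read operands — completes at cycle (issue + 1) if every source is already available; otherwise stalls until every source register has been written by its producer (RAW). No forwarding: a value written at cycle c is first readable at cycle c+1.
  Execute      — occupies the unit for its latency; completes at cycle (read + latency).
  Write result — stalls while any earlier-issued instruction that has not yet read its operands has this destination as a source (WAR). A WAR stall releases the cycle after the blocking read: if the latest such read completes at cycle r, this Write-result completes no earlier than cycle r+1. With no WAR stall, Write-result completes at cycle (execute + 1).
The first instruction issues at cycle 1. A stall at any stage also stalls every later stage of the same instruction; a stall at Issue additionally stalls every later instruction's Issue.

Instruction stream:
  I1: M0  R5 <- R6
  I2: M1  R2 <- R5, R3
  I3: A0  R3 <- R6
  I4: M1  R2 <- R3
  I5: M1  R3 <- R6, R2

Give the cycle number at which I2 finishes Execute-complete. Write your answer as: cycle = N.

  I1 | 1 | 2 | 7 | 8
  I2 | 2 | 9 | 14 | 15   RAW R5: wait I1 write@8
  I3 | 3 | 4 | 5 | 10   WAR R3: wait I2 read@9
  I4 | 16 | 17 | 22 | 23   struct: M1 busy until I2 writes@15
  I5 | 24 | 25 | 30 | 31   struct: M1 busy until I4 writes@23

cycle = 14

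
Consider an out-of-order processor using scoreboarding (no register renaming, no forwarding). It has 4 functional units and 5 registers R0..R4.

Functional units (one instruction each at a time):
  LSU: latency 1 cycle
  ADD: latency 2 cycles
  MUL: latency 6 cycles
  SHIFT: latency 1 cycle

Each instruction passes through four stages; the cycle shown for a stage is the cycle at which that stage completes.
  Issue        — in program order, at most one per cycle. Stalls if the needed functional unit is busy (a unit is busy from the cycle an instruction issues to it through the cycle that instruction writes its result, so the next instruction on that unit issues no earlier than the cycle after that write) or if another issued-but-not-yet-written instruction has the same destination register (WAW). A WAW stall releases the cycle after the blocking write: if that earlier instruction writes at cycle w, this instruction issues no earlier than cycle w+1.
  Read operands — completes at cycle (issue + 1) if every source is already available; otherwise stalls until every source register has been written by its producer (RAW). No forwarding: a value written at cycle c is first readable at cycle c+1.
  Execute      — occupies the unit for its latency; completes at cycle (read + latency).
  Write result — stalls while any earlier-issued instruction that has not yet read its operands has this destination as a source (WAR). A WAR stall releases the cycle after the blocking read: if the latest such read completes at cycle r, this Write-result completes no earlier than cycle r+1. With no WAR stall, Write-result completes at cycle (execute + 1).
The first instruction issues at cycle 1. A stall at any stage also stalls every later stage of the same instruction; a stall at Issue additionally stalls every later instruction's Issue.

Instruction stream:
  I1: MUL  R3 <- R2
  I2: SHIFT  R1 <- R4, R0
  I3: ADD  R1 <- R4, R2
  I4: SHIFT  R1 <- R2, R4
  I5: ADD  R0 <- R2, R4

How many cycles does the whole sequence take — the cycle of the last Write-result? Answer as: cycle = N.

[1] I1 dispatched to MUL
[2] I1 operands ready; I2 dispatched to SHIFT
[3] I2 operands ready
[4] I2 complete
[5] R1←I2
[6] I3 dispatched to ADD
[7] I3 operands ready
[8] I1 complete
[9] R3←I1; I3 complete
[10] R1←I3
[11] I4 dispatched to SHIFT
[12] I4 operands ready; I5 dispatched to ADD
[13] I4 complete; I5 operands ready
[14] R1←I4
[15] I5 complete
[16] R0←I5

cycle = 16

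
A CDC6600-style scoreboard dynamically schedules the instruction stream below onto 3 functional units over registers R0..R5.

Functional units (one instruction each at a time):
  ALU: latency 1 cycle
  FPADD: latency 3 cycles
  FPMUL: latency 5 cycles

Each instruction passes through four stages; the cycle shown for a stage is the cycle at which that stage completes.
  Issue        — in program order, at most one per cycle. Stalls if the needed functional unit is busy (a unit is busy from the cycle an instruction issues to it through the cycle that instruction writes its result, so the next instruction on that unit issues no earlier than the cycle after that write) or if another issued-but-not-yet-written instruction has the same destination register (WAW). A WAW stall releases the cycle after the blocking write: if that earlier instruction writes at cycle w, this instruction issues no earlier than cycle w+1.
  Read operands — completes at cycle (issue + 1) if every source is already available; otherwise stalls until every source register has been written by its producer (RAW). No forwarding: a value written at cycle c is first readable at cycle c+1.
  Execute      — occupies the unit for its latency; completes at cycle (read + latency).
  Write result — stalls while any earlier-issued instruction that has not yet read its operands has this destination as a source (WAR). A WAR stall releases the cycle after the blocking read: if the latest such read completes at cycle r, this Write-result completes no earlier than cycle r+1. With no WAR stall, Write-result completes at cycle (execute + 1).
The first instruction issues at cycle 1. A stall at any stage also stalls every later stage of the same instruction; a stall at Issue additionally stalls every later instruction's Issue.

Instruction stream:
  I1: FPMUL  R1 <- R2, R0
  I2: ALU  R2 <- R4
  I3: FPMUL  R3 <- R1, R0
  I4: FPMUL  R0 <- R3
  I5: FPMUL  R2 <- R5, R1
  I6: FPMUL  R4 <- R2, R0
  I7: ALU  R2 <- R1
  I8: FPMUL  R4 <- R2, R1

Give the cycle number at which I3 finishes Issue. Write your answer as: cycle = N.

cycle = 9

[I1] 1/2/7/8
[I2] 2/3/4/5
[I3] 9/10/15/16  (struct: FPMUL busy until I1 writes@8)
[I4] 17/18/23/24  (struct: FPMUL busy until I3 writes@16)
[I5] 25/26/31/32  (struct: FPMUL busy until I4 writes@24)
[I6] 33/34/39/40  (struct: FPMUL busy until I5 writes@32)
[I7] 34/35/36/37
[I8] 41/42/47/48  (struct: FPMUL busy until I6 writes@40)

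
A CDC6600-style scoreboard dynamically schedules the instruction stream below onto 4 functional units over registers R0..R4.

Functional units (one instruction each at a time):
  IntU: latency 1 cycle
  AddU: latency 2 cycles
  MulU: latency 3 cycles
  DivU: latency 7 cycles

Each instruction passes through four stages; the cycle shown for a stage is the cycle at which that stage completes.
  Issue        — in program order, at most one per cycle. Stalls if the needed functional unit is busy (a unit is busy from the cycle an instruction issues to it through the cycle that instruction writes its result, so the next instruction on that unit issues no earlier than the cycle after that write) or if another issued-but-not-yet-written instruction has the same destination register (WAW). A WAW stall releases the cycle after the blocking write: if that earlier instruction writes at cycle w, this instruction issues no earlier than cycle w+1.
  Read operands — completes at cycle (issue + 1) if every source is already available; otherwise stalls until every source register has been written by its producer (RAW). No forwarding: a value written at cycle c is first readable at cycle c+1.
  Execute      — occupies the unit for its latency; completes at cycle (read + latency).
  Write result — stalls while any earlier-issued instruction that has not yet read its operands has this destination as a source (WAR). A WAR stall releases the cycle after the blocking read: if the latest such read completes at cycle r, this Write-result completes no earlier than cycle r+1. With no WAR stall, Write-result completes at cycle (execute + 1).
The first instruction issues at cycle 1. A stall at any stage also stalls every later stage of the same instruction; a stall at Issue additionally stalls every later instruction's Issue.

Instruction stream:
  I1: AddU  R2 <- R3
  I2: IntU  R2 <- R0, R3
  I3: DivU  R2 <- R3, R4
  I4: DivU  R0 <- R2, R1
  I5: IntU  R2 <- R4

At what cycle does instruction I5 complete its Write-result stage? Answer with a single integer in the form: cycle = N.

cycle = 24

[I1] 1/2/4/5
[I2] 6/7/8/9  (WAW R2: wait I1 write@5)
[I3] 10/11/18/19  (WAW R2: wait I2 write@9)
[I4] 20/21/28/29  (struct: DivU busy until I3 writes@19)
[I5] 21/22/23/24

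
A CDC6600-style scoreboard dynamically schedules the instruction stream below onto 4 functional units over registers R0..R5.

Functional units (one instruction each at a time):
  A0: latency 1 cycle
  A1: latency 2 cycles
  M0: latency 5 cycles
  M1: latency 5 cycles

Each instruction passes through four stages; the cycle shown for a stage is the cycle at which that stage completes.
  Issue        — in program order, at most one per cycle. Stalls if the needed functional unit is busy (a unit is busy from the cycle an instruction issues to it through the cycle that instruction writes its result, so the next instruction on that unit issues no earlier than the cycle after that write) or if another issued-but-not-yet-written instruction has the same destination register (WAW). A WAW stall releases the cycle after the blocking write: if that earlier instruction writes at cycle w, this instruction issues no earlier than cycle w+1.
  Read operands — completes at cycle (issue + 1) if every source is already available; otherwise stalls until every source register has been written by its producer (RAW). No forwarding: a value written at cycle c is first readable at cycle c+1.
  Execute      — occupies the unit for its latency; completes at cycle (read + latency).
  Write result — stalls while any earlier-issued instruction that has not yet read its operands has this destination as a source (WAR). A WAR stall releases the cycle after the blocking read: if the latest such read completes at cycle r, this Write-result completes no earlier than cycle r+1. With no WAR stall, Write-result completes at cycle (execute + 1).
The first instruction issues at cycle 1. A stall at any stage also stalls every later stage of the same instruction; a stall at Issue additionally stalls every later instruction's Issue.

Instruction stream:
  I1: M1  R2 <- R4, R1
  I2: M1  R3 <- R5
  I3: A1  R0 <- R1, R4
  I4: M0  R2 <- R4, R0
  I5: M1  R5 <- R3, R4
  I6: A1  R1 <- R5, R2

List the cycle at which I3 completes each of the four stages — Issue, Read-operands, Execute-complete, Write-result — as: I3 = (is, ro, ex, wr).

I3 = (10, 11, 13, 14)

c1: I1→M1
c2: I1 RO
c7: I1 EX
c8: I1 WR R2
c9: I2→M1
c10: I2 RO; I3→A1
c11: I3 RO; I4→M0
c13: I3 EX
c14: I3 WR R0
c15: I2 EX; I4 RO
c16: I2 WR R3
c17: I5→M1
c18: I5 RO; I6→A1
c20: I4 EX
c21: I4 WR R2
c23: I5 EX
c24: I5 WR R5
c25: I6 RO
c27: I6 EX
c28: I6 WR R1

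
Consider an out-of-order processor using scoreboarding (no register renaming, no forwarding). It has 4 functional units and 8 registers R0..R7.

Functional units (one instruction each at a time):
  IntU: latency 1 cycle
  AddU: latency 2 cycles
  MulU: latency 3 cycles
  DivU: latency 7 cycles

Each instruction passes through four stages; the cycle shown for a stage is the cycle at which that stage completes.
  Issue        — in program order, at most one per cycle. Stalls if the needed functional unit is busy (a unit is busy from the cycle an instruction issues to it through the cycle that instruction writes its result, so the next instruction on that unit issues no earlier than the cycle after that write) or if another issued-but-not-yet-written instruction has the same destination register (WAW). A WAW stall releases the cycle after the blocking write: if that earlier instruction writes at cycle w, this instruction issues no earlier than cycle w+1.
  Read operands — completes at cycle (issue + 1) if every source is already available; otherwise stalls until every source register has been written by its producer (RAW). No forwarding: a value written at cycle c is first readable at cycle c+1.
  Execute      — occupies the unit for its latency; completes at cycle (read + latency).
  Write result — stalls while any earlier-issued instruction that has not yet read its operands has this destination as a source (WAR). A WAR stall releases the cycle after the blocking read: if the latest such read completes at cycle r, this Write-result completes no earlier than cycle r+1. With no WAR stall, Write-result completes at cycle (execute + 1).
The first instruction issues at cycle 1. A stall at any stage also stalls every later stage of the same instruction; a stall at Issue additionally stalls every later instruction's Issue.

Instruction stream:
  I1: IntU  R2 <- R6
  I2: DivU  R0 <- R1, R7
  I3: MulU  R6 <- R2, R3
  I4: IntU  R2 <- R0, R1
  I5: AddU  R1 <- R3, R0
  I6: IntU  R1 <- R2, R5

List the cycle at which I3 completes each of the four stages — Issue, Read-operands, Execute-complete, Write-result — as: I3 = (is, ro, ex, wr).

I3 = (3, 5, 8, 9)

t=1  issue I1 (IntU)
t=2  I1 read-ops; issue I2 (DivU)
t=3  I1 finished on IntU; I2 read-ops; issue I3 (MulU)
t=4  I1→R2
t=5  I3 read-ops; issue I4 (IntU)
t=6  issue I5 (AddU)
t=8  I3 finished on MulU
t=9  I3→R6
t=10  I2 finished on DivU
t=11  I2→R0
t=12  I4 read-ops; I5 read-ops
t=13  I4 finished on IntU
t=14  I4→R2; I5 finished on AddU
t=15  I5→R1
t=16  issue I6 (IntU)
t=17  I6 read-ops
t=18  I6 finished on IntU
t=19  I6→R1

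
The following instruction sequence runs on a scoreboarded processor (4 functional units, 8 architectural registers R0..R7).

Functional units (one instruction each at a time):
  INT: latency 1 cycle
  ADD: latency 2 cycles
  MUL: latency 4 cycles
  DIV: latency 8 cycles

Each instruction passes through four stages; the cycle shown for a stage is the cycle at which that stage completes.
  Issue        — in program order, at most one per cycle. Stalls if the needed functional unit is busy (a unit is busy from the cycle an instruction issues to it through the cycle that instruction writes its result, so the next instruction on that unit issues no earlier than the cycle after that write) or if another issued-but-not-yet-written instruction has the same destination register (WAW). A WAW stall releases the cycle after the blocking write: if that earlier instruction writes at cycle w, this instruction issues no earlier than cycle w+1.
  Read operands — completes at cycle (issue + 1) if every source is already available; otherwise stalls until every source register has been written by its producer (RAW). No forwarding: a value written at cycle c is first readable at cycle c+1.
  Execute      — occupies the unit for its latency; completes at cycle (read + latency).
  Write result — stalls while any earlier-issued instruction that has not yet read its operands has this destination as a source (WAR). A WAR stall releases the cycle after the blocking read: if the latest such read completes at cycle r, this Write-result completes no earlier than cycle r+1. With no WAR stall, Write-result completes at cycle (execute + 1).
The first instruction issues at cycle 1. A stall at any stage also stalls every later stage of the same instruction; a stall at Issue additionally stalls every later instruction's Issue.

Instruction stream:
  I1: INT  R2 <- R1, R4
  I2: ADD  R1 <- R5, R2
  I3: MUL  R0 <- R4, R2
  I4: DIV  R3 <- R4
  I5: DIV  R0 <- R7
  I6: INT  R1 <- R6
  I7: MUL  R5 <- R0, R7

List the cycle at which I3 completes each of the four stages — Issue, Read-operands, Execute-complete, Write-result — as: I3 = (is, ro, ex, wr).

I3 = (3, 5, 9, 10)

t=1  I1 dispatched to INT
t=2  I1 operands ready · I2 dispatched to ADD
t=3  I1 complete · I3 dispatched to MUL
t=4  R2←I1 · I4 dispatched to DIV
t=5  I2 operands ready · I3 operands ready · I4 operands ready
t=7  I2 complete
t=8  R1←I2
t=9  I3 complete
t=10  R0←I3
t=13  I4 complete
t=14  R3←I4
t=15  I5 dispatched to DIV
t=16  I5 operands ready · I6 dispatched to INT
t=17  I6 operands ready · I7 dispatched to MUL
t=18  I6 complete
t=19  R1←I6
t=24  I5 complete
t=25  R0←I5
t=26  I7 operands ready
t=30  I7 complete
t=31  R5←I7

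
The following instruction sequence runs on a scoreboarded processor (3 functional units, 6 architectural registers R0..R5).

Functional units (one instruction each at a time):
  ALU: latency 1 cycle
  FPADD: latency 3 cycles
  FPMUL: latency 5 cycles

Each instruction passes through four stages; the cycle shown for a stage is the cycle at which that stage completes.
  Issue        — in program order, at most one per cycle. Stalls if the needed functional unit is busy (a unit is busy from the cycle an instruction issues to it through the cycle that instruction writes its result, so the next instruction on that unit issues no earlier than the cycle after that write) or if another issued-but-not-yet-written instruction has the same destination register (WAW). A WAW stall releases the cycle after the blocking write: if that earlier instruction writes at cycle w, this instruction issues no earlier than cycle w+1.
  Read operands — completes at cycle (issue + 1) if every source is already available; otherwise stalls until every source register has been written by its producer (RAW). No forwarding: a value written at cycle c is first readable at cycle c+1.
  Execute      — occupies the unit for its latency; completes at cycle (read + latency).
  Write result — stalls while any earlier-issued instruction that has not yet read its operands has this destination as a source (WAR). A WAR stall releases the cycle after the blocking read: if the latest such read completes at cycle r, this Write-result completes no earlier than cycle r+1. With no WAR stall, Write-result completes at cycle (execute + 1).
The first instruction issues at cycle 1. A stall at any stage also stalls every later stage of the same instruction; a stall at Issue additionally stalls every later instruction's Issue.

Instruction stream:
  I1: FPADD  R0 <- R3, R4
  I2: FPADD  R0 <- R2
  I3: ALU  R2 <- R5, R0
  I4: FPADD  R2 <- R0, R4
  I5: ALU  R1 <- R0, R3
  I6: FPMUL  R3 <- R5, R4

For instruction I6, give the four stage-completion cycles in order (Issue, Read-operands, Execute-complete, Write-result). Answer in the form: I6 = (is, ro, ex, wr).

cycle 1: I1→FPADD
cycle 2: I1 RO
cycle 5: I1 EX
cycle 6: I1 WR R0
cycle 7: I2→FPADD
cycle 8: I2 RO; I3→ALU
cycle 11: I2 EX
cycle 12: I2 WR R0
cycle 13: I3 RO
cycle 14: I3 EX
cycle 15: I3 WR R2
cycle 16: I4→FPADD
cycle 17: I4 RO; I5→ALU
cycle 18: I5 RO; I6→FPMUL
cycle 19: I5 EX; I6 RO
cycle 20: I4 EX; I5 WR R1
cycle 21: I4 WR R2
cycle 24: I6 EX
cycle 25: I6 WR R3

I6 = (18, 19, 24, 25)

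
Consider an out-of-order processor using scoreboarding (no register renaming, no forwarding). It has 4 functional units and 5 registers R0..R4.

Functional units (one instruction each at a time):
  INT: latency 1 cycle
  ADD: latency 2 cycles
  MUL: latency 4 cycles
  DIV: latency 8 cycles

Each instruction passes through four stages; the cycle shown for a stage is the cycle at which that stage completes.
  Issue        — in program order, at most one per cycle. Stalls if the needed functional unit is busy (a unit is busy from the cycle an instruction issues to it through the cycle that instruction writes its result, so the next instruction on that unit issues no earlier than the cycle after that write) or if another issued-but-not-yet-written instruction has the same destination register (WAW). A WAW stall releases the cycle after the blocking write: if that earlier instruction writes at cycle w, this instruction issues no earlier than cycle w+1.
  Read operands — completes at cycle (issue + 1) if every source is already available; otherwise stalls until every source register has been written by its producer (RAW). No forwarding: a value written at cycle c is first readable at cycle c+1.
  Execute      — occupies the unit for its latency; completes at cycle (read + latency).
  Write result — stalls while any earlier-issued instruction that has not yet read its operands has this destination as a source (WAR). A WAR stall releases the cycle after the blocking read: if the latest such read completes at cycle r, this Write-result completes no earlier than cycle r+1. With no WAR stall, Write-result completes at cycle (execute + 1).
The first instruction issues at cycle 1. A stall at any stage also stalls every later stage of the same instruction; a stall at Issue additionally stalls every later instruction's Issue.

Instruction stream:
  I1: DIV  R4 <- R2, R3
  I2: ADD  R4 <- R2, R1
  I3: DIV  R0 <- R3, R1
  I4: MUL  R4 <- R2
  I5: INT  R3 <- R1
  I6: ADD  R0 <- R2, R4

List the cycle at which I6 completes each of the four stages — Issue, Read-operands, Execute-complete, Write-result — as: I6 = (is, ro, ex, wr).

c1: I1→DIV
c2: I1 RO
c10: I1 EX
c11: I1 WR R4
c12: I2→ADD
c13: I2 RO, I3→DIV
c14: I3 RO
c15: I2 EX
c16: I2 WR R4
c17: I4→MUL
c18: I4 RO, I5→INT
c19: I5 RO
c20: I5 EX
c21: I5 WR R3
c22: I3 EX, I4 EX
c23: I3 WR R0, I4 WR R4
c24: I6→ADD
c25: I6 RO
c27: I6 EX
c28: I6 WR R0

I6 = (24, 25, 27, 28)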